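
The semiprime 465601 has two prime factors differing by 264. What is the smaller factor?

563

Since p = q + 264, we have 465601 = q(q + 264), so q² + 264q − 465601 = 0.
Discriminant: 264² + 4·465601 = 69696 + 1862404 = 1932100; √1932100 = 1390.
q = (−264 + 1390)/2 = 563, and p = q + 264 = 827.
Check: 563 · 827 = 465601.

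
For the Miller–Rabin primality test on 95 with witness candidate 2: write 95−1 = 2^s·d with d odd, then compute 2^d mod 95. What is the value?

53

95 − 1 = 94 = 2^1 · 47, so d = 47.
2^1 ≡ 2 (mod 95)
2^2 ≡ 2^2 = 4 ≡ 4 (mod 95)
2^4 ≡ 4^2 = 16 ≡ 16 (mod 95)
2^8 ≡ 16^2 = 256 ≡ 66 (mod 95)
2^16 ≡ 66^2 = 4356 ≡ 81 (mod 95)
2^32 ≡ 81^2 = 6561 ≡ 6 (mod 95)
47 = 32 + 8 + 4 + 2 + 1 in binary powers of 2.
So 2^47 ≡ 6 · 66 · 16 · 4 · 2 ≡ 53 (mod 95).
Squaring chain: 53; never reaches −1, so base 2 is a Miller–Rabin witness that 95 is composite.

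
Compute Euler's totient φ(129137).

120960

Factor: 129137 = 29 · 61 · 73.
φ(129137) = (29−1) · (61−1) · (73−1) = 28 · 60 · 72 = 120960.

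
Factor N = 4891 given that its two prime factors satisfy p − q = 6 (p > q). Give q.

Since p = q + 6, we have 4891 = q(q + 6), so q² + 6q − 4891 = 0.
Discriminant: 6² + 4·4891 = 36 + 19564 = 19600; √19600 = 140.
q = (−6 + 140)/2 = 67, and p = q + 6 = 73.
Check: 67 · 73 = 4891.

67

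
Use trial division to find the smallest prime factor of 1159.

1159 is odd.
Digit sum 16, not divisible by 3.
Ends in 9: not divisible by 5.
7: 1159 = 7·165 + 4
11: 1159 = 11·105 + 4
13: 1159 = 13·89 + 2
17: 1159 = 17·68 + 3
19: 1159 = 19·61

19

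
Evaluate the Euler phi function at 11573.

11340

Factor: 11573 = 71 · 163.
φ(11573) = (71−1) · (163−1) = 70 · 162 = 11340.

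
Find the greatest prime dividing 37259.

37259 = 19 · 1961
1961 = 37 · 53
53 is prime.
So 37259 = 19 · 37 · 53; the largest prime factor is 53.

53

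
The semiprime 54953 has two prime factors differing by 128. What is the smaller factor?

179

Since p = q + 128, we have 54953 = q(q + 128), so q² + 128q − 54953 = 0.
Discriminant: 128² + 4·54953 = 16384 + 219812 = 236196; √236196 = 486.
q = (−128 + 486)/2 = 179, and p = q + 128 = 307.
Check: 179 · 307 = 54953.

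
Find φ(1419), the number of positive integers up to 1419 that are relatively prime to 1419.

840

Factor: 1419 = 3 · 11 · 43.
φ(1419) = (3−1) · (11−1) · (43−1) = 2 · 10 · 42 = 840.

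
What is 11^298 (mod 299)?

11^1 ≡ 11 (mod 299)
11^2 ≡ 11^2 = 121 ≡ 121 (mod 299)
11^4 ≡ 121^2 = 14641 ≡ 289 (mod 299)
11^8 ≡ 289^2 = 83521 ≡ 100 (mod 299)
11^16 ≡ 100^2 = 10000 ≡ 133 (mod 299)
11^32 ≡ 133^2 = 17689 ≡ 48 (mod 299)
11^64 ≡ 48^2 = 2304 ≡ 211 (mod 299)
11^128 ≡ 211^2 = 44521 ≡ 269 (mod 299)
11^256 ≡ 269^2 = 72361 ≡ 3 (mod 299)
298 = 256 + 32 + 8 + 2 in binary powers of 2.
So 11^298 ≡ 3 · 48 · 100 · 121 ≡ 127 (mod 299).
Since 127 ≠ 1, base 11 is a Fermat witness: 299 is composite.

127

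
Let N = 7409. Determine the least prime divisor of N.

7409 is odd.
Digit sum 20, not divisible by 3.
Ends in 9: not divisible by 5.
7: 7409 = 7·1058 + 3
11: 7409 = 11·673 + 6
13: 7409 = 13·569 + 12
17: 7409 = 17·435 + 14
19: 7409 = 19·389 + 18
23: 7409 = 23·322 + 3
29: 7409 = 29·255 + 14
31: 7409 = 31·239

31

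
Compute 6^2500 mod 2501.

6^1 ≡ 6 (mod 2501)
6^2 ≡ 6^2 = 36 ≡ 36 (mod 2501)
6^4 ≡ 36^2 = 1296 ≡ 1296 (mod 2501)
6^8 ≡ 1296^2 = 1679616 ≡ 1445 (mod 2501)
6^16 ≡ 1445^2 = 2088025 ≡ 2191 (mod 2501)
6^32 ≡ 2191^2 = 4800481 ≡ 1062 (mod 2501)
6^64 ≡ 1062^2 = 1127844 ≡ 2394 (mod 2501)
6^128 ≡ 2394^2 = 5731236 ≡ 1445 (mod 2501)
6^256 ≡ 1445^2 = 2088025 ≡ 2191 (mod 2501)
6^512 ≡ 2191^2 = 4800481 ≡ 1062 (mod 2501)
6^1024 ≡ 1062^2 = 1127844 ≡ 2394 (mod 2501)
6^2048 ≡ 2394^2 = 5731236 ≡ 1445 (mod 2501)
2500 = 2048 + 256 + 128 + 64 + 4 in binary powers of 2.
So 6^2500 ≡ 1445 · 2191 · 1445 · 2394 · 1296 ≡ 1721 (mod 2501).
Since 1721 ≠ 1, base 6 is a Fermat witness: 2501 is composite.

1721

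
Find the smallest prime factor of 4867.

31

4867 is odd.
Digit sum 25, not divisible by 3.
Ends in 7: not divisible by 5.
7: 4867 = 7·695 + 2
11: 4867 = 11·442 + 5
13: 4867 = 13·374 + 5
17: 4867 = 17·286 + 5
19: 4867 = 19·256 + 3
23: 4867 = 23·211 + 14
29: 4867 = 29·167 + 24
31: 4867 = 31·157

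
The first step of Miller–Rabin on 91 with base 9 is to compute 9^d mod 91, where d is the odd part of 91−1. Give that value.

1

91 − 1 = 90 = 2^1 · 45, so d = 45.
9^1 ≡ 9 (mod 91)
9^2 ≡ 9^2 = 81 ≡ 81 (mod 91)
9^4 ≡ 81^2 = 6561 ≡ 9 (mod 91)
9^8 ≡ 9^2 = 81 ≡ 81 (mod 91)
9^16 ≡ 81^2 = 6561 ≡ 9 (mod 91)
9^32 ≡ 9^2 = 81 ≡ 81 (mod 91)
45 = 32 + 8 + 4 + 1 in binary powers of 2.
So 9^45 ≡ 81 · 81 · 9 · 9 ≡ 1 (mod 91).
Since 9^d ≡ 1 (mod 91), base 9 does not prove 91 composite.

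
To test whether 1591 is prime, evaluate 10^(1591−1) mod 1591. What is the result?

704

10^1 ≡ 10 (mod 1591)
10^2 ≡ 10^2 = 100 ≡ 100 (mod 1591)
10^4 ≡ 100^2 = 10000 ≡ 454 (mod 1591)
10^8 ≡ 454^2 = 206116 ≡ 877 (mod 1591)
10^16 ≡ 877^2 = 769129 ≡ 676 (mod 1591)
10^32 ≡ 676^2 = 456976 ≡ 359 (mod 1591)
10^64 ≡ 359^2 = 128881 ≡ 10 (mod 1591)
10^128 ≡ 10^2 = 100 ≡ 100 (mod 1591)
10^256 ≡ 100^2 = 10000 ≡ 454 (mod 1591)
10^512 ≡ 454^2 = 206116 ≡ 877 (mod 1591)
10^1024 ≡ 877^2 = 769129 ≡ 676 (mod 1591)
1590 = 1024 + 512 + 32 + 16 + 4 + 2 in binary powers of 2.
So 10^1590 ≡ 676 · 877 · 359 · 676 · 454 · 100 ≡ 704 (mod 1591).
Since 704 ≠ 1, base 10 is a Fermat witness: 1591 is composite.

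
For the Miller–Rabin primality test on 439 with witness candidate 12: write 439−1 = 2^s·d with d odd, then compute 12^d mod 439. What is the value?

438

439 − 1 = 438 = 2^1 · 219, so d = 219.
12^1 ≡ 12 (mod 439)
12^2 ≡ 12^2 = 144 ≡ 144 (mod 439)
12^4 ≡ 144^2 = 20736 ≡ 103 (mod 439)
12^8 ≡ 103^2 = 10609 ≡ 73 (mod 439)
12^16 ≡ 73^2 = 5329 ≡ 61 (mod 439)
12^32 ≡ 61^2 = 3721 ≡ 209 (mod 439)
12^64 ≡ 209^2 = 43681 ≡ 220 (mod 439)
12^128 ≡ 220^2 = 48400 ≡ 110 (mod 439)
219 = 128 + 64 + 16 + 8 + 2 + 1 in binary powers of 2.
So 12^219 ≡ 110 · 220 · 61 · 73 · 144 · 12 ≡ 438 (mod 439).
Since 12^d ≡ 438 (mod 439), base 12 does not prove 439 composite.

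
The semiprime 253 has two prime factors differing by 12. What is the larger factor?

Since p = q + 12, we have 253 = q(q + 12), so q² + 12q − 253 = 0.
Discriminant: 12² + 4·253 = 144 + 1012 = 1156; √1156 = 34.
q = (−12 + 34)/2 = 11, and p = q + 12 = 23.
Check: 11 · 23 = 253.

23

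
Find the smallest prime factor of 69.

69 is odd.
Digit sum 15, divisible by 3.

3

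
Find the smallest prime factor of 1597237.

41

1597237 is odd.
Digit sum 34, not divisible by 3.
Ends in 7: not divisible by 5.
7: 1597237 = 7·228176 + 5
11: 1597237 = 11·145203 + 4
13: 1597237 = 13·122864 + 5
17: 1597237 = 17·93955 + 2
19: 1597237 = 19·84065 + 2
23: 1597237 = 23·69445 + 2
29: 1597237 = 29·55077 + 4
31: 1597237 = 31·51523 + 24
37: 1597237 = 37·43168 + 21
41: 1597237 = 41·38957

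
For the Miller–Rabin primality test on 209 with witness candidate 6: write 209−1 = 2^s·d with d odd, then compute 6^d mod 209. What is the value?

194

209 − 1 = 208 = 2^4 · 13, so d = 13.
6^1 ≡ 6 (mod 209)
6^2 ≡ 6^2 = 36 ≡ 36 (mod 209)
6^4 ≡ 36^2 = 1296 ≡ 42 (mod 209)
6^8 ≡ 42^2 = 1764 ≡ 92 (mod 209)
13 = 8 + 4 + 1 in binary powers of 2.
So 6^13 ≡ 92 · 42 · 6 ≡ 194 (mod 209).
Squaring chain: 194 → 16 → 47 → 119; never reaches −1, so base 6 is a Miller–Rabin witness that 209 is composite.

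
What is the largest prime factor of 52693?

79

52693 = 23 · 2291
2291 = 29 · 79
79 is prime.
So 52693 = 23 · 29 · 79; the largest prime factor is 79.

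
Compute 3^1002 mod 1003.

3^1 ≡ 3 (mod 1003)
3^2 ≡ 3^2 = 9 ≡ 9 (mod 1003)
3^4 ≡ 9^2 = 81 ≡ 81 (mod 1003)
3^8 ≡ 81^2 = 6561 ≡ 543 (mod 1003)
3^16 ≡ 543^2 = 294849 ≡ 970 (mod 1003)
3^32 ≡ 970^2 = 940900 ≡ 86 (mod 1003)
3^64 ≡ 86^2 = 7396 ≡ 375 (mod 1003)
3^128 ≡ 375^2 = 140625 ≡ 205 (mod 1003)
3^256 ≡ 205^2 = 42025 ≡ 902 (mod 1003)
3^512 ≡ 902^2 = 813604 ≡ 171 (mod 1003)
1002 = 512 + 256 + 128 + 64 + 32 + 8 + 2 in binary powers of 2.
So 3^1002 ≡ 171 · 902 · 205 · 375 · 86 · 543 · 9 ≡ 144 (mod 1003).
Since 144 ≠ 1, base 3 is a Fermat witness: 1003 is composite.

144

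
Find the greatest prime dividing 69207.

59

69207 = 3 · 23069
23069 = 17 · 1357
1357 = 23 · 59
59 is prime.
So 69207 = 3 · 17 · 23 · 59; the largest prime factor is 59.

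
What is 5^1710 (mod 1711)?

779

5^1 ≡ 5 (mod 1711)
5^2 ≡ 5^2 = 25 ≡ 25 (mod 1711)
5^4 ≡ 25^2 = 625 ≡ 625 (mod 1711)
5^8 ≡ 625^2 = 390625 ≡ 517 (mod 1711)
5^16 ≡ 517^2 = 267289 ≡ 373 (mod 1711)
5^32 ≡ 373^2 = 139129 ≡ 538 (mod 1711)
5^64 ≡ 538^2 = 289444 ≡ 285 (mod 1711)
5^128 ≡ 285^2 = 81225 ≡ 808 (mod 1711)
5^256 ≡ 808^2 = 652864 ≡ 973 (mod 1711)
5^512 ≡ 973^2 = 946729 ≡ 546 (mod 1711)
5^1024 ≡ 546^2 = 298116 ≡ 402 (mod 1711)
1710 = 1024 + 512 + 128 + 32 + 8 + 4 + 2 in binary powers of 2.
So 5^1710 ≡ 402 · 546 · 808 · 538 · 517 · 625 · 25 ≡ 779 (mod 1711).
Since 779 ≠ 1, base 5 is a Fermat witness: 1711 is composite.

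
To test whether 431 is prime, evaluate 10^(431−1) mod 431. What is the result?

1

10^1 ≡ 10 (mod 431)
10^2 ≡ 10^2 = 100 ≡ 100 (mod 431)
10^4 ≡ 100^2 = 10000 ≡ 87 (mod 431)
10^8 ≡ 87^2 = 7569 ≡ 242 (mod 431)
10^16 ≡ 242^2 = 58564 ≡ 379 (mod 431)
10^32 ≡ 379^2 = 143641 ≡ 118 (mod 431)
10^64 ≡ 118^2 = 13924 ≡ 132 (mod 431)
10^128 ≡ 132^2 = 17424 ≡ 184 (mod 431)
10^256 ≡ 184^2 = 33856 ≡ 238 (mod 431)
430 = 256 + 128 + 32 + 8 + 4 + 2 in binary powers of 2.
So 10^430 ≡ 238 · 184 · 118 · 242 · 87 · 100 ≡ 1 (mod 431).
Since the result is 1, base 10 gives no evidence that 431 is composite.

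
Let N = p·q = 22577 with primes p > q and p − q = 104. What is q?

107

Since p = q + 104, we have 22577 = q(q + 104), so q² + 104q − 22577 = 0.
Discriminant: 104² + 4·22577 = 10816 + 90308 = 101124; √101124 = 318.
q = (−104 + 318)/2 = 107, and p = q + 104 = 211.
Check: 107 · 211 = 22577.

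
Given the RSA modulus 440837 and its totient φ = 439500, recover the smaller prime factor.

φ(n) = (p−1)(q−1) = n − (p+q) + 1, so p + q = 440837 − 439500 + 1 = 1338.
p and q are the roots of t² − 1338t + 440837 = 0.
Discriminant: 1338² − 4·440837 = 1790244 − 1763348 = 26896; √26896 = 164.
q = (1338 − 164)/2 = 587, p = (1338 + 164)/2 = 751.
Check: 587 · 751 = 440837.

587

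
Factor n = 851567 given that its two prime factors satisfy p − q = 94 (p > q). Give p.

Since p = q + 94, we have 851567 = q(q + 94), so q² + 94q − 851567 = 0.
Discriminant: 94² + 4·851567 = 8836 + 3406268 = 3415104; √3415104 = 1848.
q = (−94 + 1848)/2 = 877, and p = q + 94 = 971.
Check: 877 · 971 = 851567.

971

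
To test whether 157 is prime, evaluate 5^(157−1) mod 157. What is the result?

1

5^1 ≡ 5 (mod 157)
5^2 ≡ 5^2 = 25 ≡ 25 (mod 157)
5^4 ≡ 25^2 = 625 ≡ 154 (mod 157)
5^8 ≡ 154^2 = 23716 ≡ 9 (mod 157)
5^16 ≡ 9^2 = 81 ≡ 81 (mod 157)
5^32 ≡ 81^2 = 6561 ≡ 124 (mod 157)
5^64 ≡ 124^2 = 15376 ≡ 147 (mod 157)
5^128 ≡ 147^2 = 21609 ≡ 100 (mod 157)
156 = 128 + 16 + 8 + 4 in binary powers of 2.
So 5^156 ≡ 100 · 81 · 9 · 154 ≡ 1 (mod 157).
Since the result is 1, base 5 gives no evidence that 157 is composite.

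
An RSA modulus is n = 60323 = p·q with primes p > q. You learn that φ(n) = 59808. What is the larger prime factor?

337

φ(n) = (p−1)(q−1) = n − (p+q) + 1, so p + q = 60323 − 59808 + 1 = 516.
p and q are the roots of t² − 516t + 60323 = 0.
Discriminant: 516² − 4·60323 = 266256 − 241292 = 24964; √24964 = 158.
q = (516 − 158)/2 = 179, p = (516 + 158)/2 = 337.
Check: 179 · 337 = 60323.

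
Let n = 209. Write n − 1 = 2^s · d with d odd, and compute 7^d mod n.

209 − 1 = 208 = 2^4 · 13, so d = 13.
7^1 ≡ 7 (mod 209)
7^2 ≡ 7^2 = 49 ≡ 49 (mod 209)
7^4 ≡ 49^2 = 2401 ≡ 102 (mod 209)
7^8 ≡ 102^2 = 10404 ≡ 163 (mod 209)
13 = 8 + 4 + 1 in binary powers of 2.
So 7^13 ≡ 163 · 102 · 7 ≡ 178 (mod 209).
Squaring chain: 178 → 125 → 159 → 201; never reaches −1, so base 7 is a Miller–Rabin witness that 209 is composite.

178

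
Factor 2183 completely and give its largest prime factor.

59

2183 = 37 · 59
59 is prime.
So 2183 = 37 · 59; the largest prime factor is 59.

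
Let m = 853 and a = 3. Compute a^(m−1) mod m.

1

3^1 ≡ 3 (mod 853)
3^2 ≡ 3^2 = 9 ≡ 9 (mod 853)
3^4 ≡ 9^2 = 81 ≡ 81 (mod 853)
3^8 ≡ 81^2 = 6561 ≡ 590 (mod 853)
3^16 ≡ 590^2 = 348100 ≡ 76 (mod 853)
3^32 ≡ 76^2 = 5776 ≡ 658 (mod 853)
3^64 ≡ 658^2 = 432964 ≡ 493 (mod 853)
3^128 ≡ 493^2 = 243049 ≡ 797 (mod 853)
3^256 ≡ 797^2 = 635209 ≡ 577 (mod 853)
3^512 ≡ 577^2 = 332929 ≡ 259 (mod 853)
852 = 512 + 256 + 64 + 16 + 4 in binary powers of 2.
So 3^852 ≡ 259 · 577 · 493 · 76 · 81 ≡ 1 (mod 853).
Since the result is 1, base 3 gives no evidence that 853 is composite.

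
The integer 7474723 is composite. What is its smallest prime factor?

97

7474723 is odd.
Digit sum 34, not divisible by 3.
Ends in 3: not divisible by 5.
7: 7474723 = 7·1067817 + 4
11: 7474723 = 11·679520 + 3
13: 7474723 = 13·574978 + 9
17: 7474723 = 17·439689 + 10
19: 7474723 = 19·393406 + 9
23: 7474723 = 23·324987 + 22
29: 7474723 = 29·257749 + 2
31: 7474723 = 31·241120 + 3
37: 7474723 = 37·202019 + 20
41: 7474723 = 41·182310 + 13
43: 7474723 = 43·173830 + 33
47: 7474723 = 47·159036 + 31
53: 7474723 = 53·141032 + 27
59: 7474723 = 59·126690 + 13
61: 7474723 = 61·122536 + 27
67: 7474723 = 67·111563 + 2
71: 7474723 = 71·105277 + 56
73: 7474723 = 73·102393 + 34
79: 7474723 = 79·94616 + 59
83: 7474723 = 83·90056 + 75
89: 7474723 = 89·83985 + 58
97: 7474723 = 97·77059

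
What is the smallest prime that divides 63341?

63341 is odd.
Digit sum 17, not divisible by 3.
Ends in 1: not divisible by 5.
7: 63341 = 7·9048 + 5
11: 63341 = 11·5758 + 3
13: 63341 = 13·4872 + 5
17: 63341 = 17·3725 + 16
19: 63341 = 19·3333 + 14
23: 63341 = 23·2753 + 22
29: 63341 = 29·2184 + 5
31: 63341 = 31·2043 + 8
37: 63341 = 37·1711 + 34
41: 63341 = 41·1544 + 37
43: 63341 = 43·1473 + 2
47: 63341 = 47·1347 + 32
53: 63341 = 53·1195 + 6
59: 63341 = 59·1073 + 34
61: 63341 = 61·1038 + 23
67: 63341 = 67·945 + 26
71: 63341 = 71·892 + 9
73: 63341 = 73·867 + 50
79: 63341 = 79·801 + 62
83: 63341 = 83·763 + 12
89: 63341 = 89·711 + 62
97: 63341 = 97·653

97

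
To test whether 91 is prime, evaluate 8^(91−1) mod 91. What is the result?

64

8^1 ≡ 8 (mod 91)
8^2 ≡ 8^2 = 64 ≡ 64 (mod 91)
8^4 ≡ 64^2 = 4096 ≡ 1 (mod 91)
8^8 ≡ 1^2 = 1 ≡ 1 (mod 91)
8^16 ≡ 1^2 = 1 ≡ 1 (mod 91)
8^32 ≡ 1^2 = 1 ≡ 1 (mod 91)
8^64 ≡ 1^2 = 1 ≡ 1 (mod 91)
90 = 64 + 16 + 8 + 2 in binary powers of 2.
So 8^90 ≡ 1 · 1 · 1 · 64 ≡ 64 (mod 91).
Since 64 ≠ 1, base 8 is a Fermat witness: 91 is composite.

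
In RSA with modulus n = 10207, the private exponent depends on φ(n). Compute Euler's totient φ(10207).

9976

Factor: 10207 = 59 · 173.
φ(10207) = (59−1) · (173−1) = 58 · 172 = 9976.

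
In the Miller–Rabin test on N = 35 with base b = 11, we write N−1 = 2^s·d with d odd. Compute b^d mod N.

35 − 1 = 34 = 2^1 · 17, so d = 17.
11^1 ≡ 11 (mod 35)
11^2 ≡ 11^2 = 121 ≡ 16 (mod 35)
11^4 ≡ 16^2 = 256 ≡ 11 (mod 35)
11^8 ≡ 11^2 = 121 ≡ 16 (mod 35)
11^16 ≡ 16^2 = 256 ≡ 11 (mod 35)
17 = 16 + 1 in binary powers of 2.
So 11^17 ≡ 11 · 11 ≡ 16 (mod 35).
Squaring chain: 16; never reaches −1, so base 11 is a Miller–Rabin witness that 35 is composite.

16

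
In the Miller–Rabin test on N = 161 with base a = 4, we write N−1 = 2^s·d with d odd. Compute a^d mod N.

58

161 − 1 = 160 = 2^5 · 5, so d = 5.
4^1 ≡ 4 (mod 161)
4^2 ≡ 4^2 = 16 ≡ 16 (mod 161)
4^4 ≡ 16^2 = 256 ≡ 95 (mod 161)
5 = 4 + 1 in binary powers of 2.
So 4^5 ≡ 95 · 4 ≡ 58 (mod 161).
Squaring chain: 58 → 144 → 128 → 123 → 156; never reaches −1, so base 4 is a Miller–Rabin witness that 161 is composite.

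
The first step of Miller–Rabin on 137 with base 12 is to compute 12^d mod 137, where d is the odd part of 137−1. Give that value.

10

137 − 1 = 136 = 2^3 · 17, so d = 17.
12^1 ≡ 12 (mod 137)
12^2 ≡ 12^2 = 144 ≡ 7 (mod 137)
12^4 ≡ 7^2 = 49 ≡ 49 (mod 137)
12^8 ≡ 49^2 = 2401 ≡ 72 (mod 137)
12^16 ≡ 72^2 = 5184 ≡ 115 (mod 137)
17 = 16 + 1 in binary powers of 2.
So 12^17 ≡ 115 · 12 ≡ 10 (mod 137).
Squaring chain: 10 → 100 → 136; reaches −1, so base 12 does not prove 137 composite.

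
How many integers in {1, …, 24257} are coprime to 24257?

23940

Factor: 24257 = 127 · 191.
φ(24257) = (127−1) · (191−1) = 126 · 190 = 23940.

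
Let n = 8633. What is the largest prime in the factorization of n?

8633 = 89 · 97
97 is prime.
So 8633 = 89 · 97; the largest prime factor is 97.

97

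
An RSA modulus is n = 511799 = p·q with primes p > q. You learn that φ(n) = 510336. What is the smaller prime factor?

577

φ(n) = (p−1)(q−1) = n − (p+q) + 1, so p + q = 511799 − 510336 + 1 = 1464.
p and q are the roots of t² − 1464t + 511799 = 0.
Discriminant: 1464² − 4·511799 = 2143296 − 2047196 = 96100; √96100 = 310.
q = (1464 − 310)/2 = 577, p = (1464 + 310)/2 = 887.
Check: 577 · 887 = 511799.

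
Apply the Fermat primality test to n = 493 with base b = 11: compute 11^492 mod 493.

11^1 ≡ 11 (mod 493)
11^2 ≡ 11^2 = 121 ≡ 121 (mod 493)
11^4 ≡ 121^2 = 14641 ≡ 344 (mod 493)
11^8 ≡ 344^2 = 118336 ≡ 16 (mod 493)
11^16 ≡ 16^2 = 256 ≡ 256 (mod 493)
11^32 ≡ 256^2 = 65536 ≡ 460 (mod 493)
11^64 ≡ 460^2 = 211600 ≡ 103 (mod 493)
11^128 ≡ 103^2 = 10609 ≡ 256 (mod 493)
11^256 ≡ 256^2 = 65536 ≡ 460 (mod 493)
492 = 256 + 128 + 64 + 32 + 8 + 4 in binary powers of 2.
So 11^492 ≡ 460 · 256 · 103 · 460 · 16 · 344 ≡ 285 (mod 493).
Since 285 ≠ 1, base 11 is a Fermat witness: 493 is composite.

285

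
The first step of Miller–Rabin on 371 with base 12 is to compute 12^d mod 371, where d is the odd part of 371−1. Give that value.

339

371 − 1 = 370 = 2^1 · 185, so d = 185.
12^1 ≡ 12 (mod 371)
12^2 ≡ 12^2 = 144 ≡ 144 (mod 371)
12^4 ≡ 144^2 = 20736 ≡ 331 (mod 371)
12^8 ≡ 331^2 = 109561 ≡ 116 (mod 371)
12^16 ≡ 116^2 = 13456 ≡ 100 (mod 371)
12^32 ≡ 100^2 = 10000 ≡ 354 (mod 371)
12^64 ≡ 354^2 = 125316 ≡ 289 (mod 371)
12^128 ≡ 289^2 = 83521 ≡ 46 (mod 371)
185 = 128 + 32 + 16 + 8 + 1 in binary powers of 2.
So 12^185 ≡ 46 · 354 · 100 · 116 · 12 ≡ 339 (mod 371).
Squaring chain: 339; never reaches −1, so base 12 is a Miller–Rabin witness that 371 is composite.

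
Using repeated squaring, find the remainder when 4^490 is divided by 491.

4^1 ≡ 4 (mod 491)
4^2 ≡ 4^2 = 16 ≡ 16 (mod 491)
4^4 ≡ 16^2 = 256 ≡ 256 (mod 491)
4^8 ≡ 256^2 = 65536 ≡ 233 (mod 491)
4^16 ≡ 233^2 = 54289 ≡ 279 (mod 491)
4^32 ≡ 279^2 = 77841 ≡ 263 (mod 491)
4^64 ≡ 263^2 = 69169 ≡ 429 (mod 491)
4^128 ≡ 429^2 = 184041 ≡ 407 (mod 491)
4^256 ≡ 407^2 = 165649 ≡ 182 (mod 491)
490 = 256 + 128 + 64 + 32 + 8 + 2 in binary powers of 2.
So 4^490 ≡ 182 · 407 · 429 · 263 · 233 · 16 ≡ 1 (mod 491).
Since the result is 1, base 4 gives no evidence that 491 is composite.

1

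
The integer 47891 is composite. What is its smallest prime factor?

83

47891 is odd.
Digit sum 29, not divisible by 3.
Ends in 1: not divisible by 5.
7: 47891 = 7·6841 + 4
11: 47891 = 11·4353 + 8
13: 47891 = 13·3683 + 12
17: 47891 = 17·2817 + 2
19: 47891 = 19·2520 + 11
23: 47891 = 23·2082 + 5
29: 47891 = 29·1651 + 12
31: 47891 = 31·1544 + 27
37: 47891 = 37·1294 + 13
41: 47891 = 41·1168 + 3
43: 47891 = 43·1113 + 32
47: 47891 = 47·1018 + 45
53: 47891 = 53·903 + 32
59: 47891 = 59·811 + 42
61: 47891 = 61·785 + 6
67: 47891 = 67·714 + 53
71: 47891 = 71·674 + 37
73: 47891 = 73·656 + 3
79: 47891 = 79·606 + 17
83: 47891 = 83·577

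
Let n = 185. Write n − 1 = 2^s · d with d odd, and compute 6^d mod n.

185 − 1 = 184 = 2^3 · 23, so d = 23.
6^1 ≡ 6 (mod 185)
6^2 ≡ 6^2 = 36 ≡ 36 (mod 185)
6^4 ≡ 36^2 = 1296 ≡ 1 (mod 185)
6^8 ≡ 1^2 = 1 ≡ 1 (mod 185)
6^16 ≡ 1^2 = 1 ≡ 1 (mod 185)
23 = 16 + 4 + 2 + 1 in binary powers of 2.
So 6^23 ≡ 1 · 1 · 36 · 6 ≡ 31 (mod 185).
Squaring chain: 31 → 36 → 1; never reaches −1, so base 6 is a Miller–Rabin witness that 185 is composite.

31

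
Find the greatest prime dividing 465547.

465547 = 71 · 6557
6557 = 79 · 83
83 is prime.
So 465547 = 71 · 79 · 83; the largest prime factor is 83.

83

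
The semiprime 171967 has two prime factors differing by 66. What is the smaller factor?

383

Since p = q + 66, we have 171967 = q(q + 66), so q² + 66q − 171967 = 0.
Discriminant: 66² + 4·171967 = 4356 + 687868 = 692224; √692224 = 832.
q = (−66 + 832)/2 = 383, and p = q + 66 = 449.
Check: 383 · 449 = 171967.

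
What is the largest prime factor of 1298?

59

1298 = 2 · 649
649 = 11 · 59
59 is prime.
So 1298 = 2 · 11 · 59; the largest prime factor is 59.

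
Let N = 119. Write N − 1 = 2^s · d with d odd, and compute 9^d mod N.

119 − 1 = 118 = 2^1 · 59, so d = 59.
9^1 ≡ 9 (mod 119)
9^2 ≡ 9^2 = 81 ≡ 81 (mod 119)
9^4 ≡ 81^2 = 6561 ≡ 16 (mod 119)
9^8 ≡ 16^2 = 256 ≡ 18 (mod 119)
9^16 ≡ 18^2 = 324 ≡ 86 (mod 119)
9^32 ≡ 86^2 = 7396 ≡ 18 (mod 119)
59 = 32 + 16 + 8 + 2 + 1 in binary powers of 2.
So 9^59 ≡ 18 · 86 · 18 · 81 · 9 ≡ 32 (mod 119).
Squaring chain: 32; never reaches −1, so base 9 is a Miller–Rabin witness that 119 is composite.

32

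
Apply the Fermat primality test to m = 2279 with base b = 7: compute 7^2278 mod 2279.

982

7^1 ≡ 7 (mod 2279)
7^2 ≡ 7^2 = 49 ≡ 49 (mod 2279)
7^4 ≡ 49^2 = 2401 ≡ 122 (mod 2279)
7^8 ≡ 122^2 = 14884 ≡ 1210 (mod 2279)
7^16 ≡ 1210^2 = 1464100 ≡ 982 (mod 2279)
7^32 ≡ 982^2 = 964324 ≡ 307 (mod 2279)
7^64 ≡ 307^2 = 94249 ≡ 810 (mod 2279)
7^128 ≡ 810^2 = 656100 ≡ 2027 (mod 2279)
7^256 ≡ 2027^2 = 4108729 ≡ 1971 (mod 2279)
7^512 ≡ 1971^2 = 3884841 ≡ 1425 (mod 2279)
7^1024 ≡ 1425^2 = 2030625 ≡ 36 (mod 2279)
7^2048 ≡ 36^2 = 1296 ≡ 1296 (mod 2279)
2278 = 2048 + 128 + 64 + 32 + 4 + 2 in binary powers of 2.
So 7^2278 ≡ 1296 · 2027 · 810 · 307 · 122 · 49 ≡ 982 (mod 2279).
Since 982 ≠ 1, base 7 is a Fermat witness: 2279 is composite.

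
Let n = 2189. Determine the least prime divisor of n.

2189 is odd.
Digit sum 20, not divisible by 3.
Ends in 9: not divisible by 5.
7: 2189 = 7·312 + 5
11: 2189 = 11·199

11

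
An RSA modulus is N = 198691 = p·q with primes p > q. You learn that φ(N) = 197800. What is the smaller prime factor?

431

φ(n) = (p−1)(q−1) = n − (p+q) + 1, so p + q = 198691 − 197800 + 1 = 892.
p and q are the roots of t² − 892t + 198691 = 0.
Discriminant: 892² − 4·198691 = 795664 − 794764 = 900; √900 = 30.
q = (892 − 30)/2 = 431, p = (892 + 30)/2 = 461.
Check: 431 · 461 = 198691.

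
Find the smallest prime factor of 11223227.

11223227 is odd.
Digit sum 20, not divisible by 3.
Ends in 7: not divisible by 5.
7: 11223227 = 7·1603318 + 1
11: 11223227 = 11·1020293 + 4
13: 11223227 = 13·863325 + 2
17: 11223227 = 17·660189 + 14
19: 11223227 = 19·590696 + 3
23: 11223227 = 23·487966 + 9
29: 11223227 = 29·387007 + 24
31: 11223227 = 31·362039 + 18
37: 11223227 = 37·303330 + 17
41: 11223227 = 41·273737 + 10
43: 11223227 = 43·261005 + 12
47: 11223227 = 47·238792 + 3
53: 11223227 = 53·211759

53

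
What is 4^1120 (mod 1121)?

4^1 ≡ 4 (mod 1121)
4^2 ≡ 4^2 = 16 ≡ 16 (mod 1121)
4^4 ≡ 16^2 = 256 ≡ 256 (mod 1121)
4^8 ≡ 256^2 = 65536 ≡ 518 (mod 1121)
4^16 ≡ 518^2 = 268324 ≡ 405 (mod 1121)
4^32 ≡ 405^2 = 164025 ≡ 359 (mod 1121)
4^64 ≡ 359^2 = 128881 ≡ 1087 (mod 1121)
4^128 ≡ 1087^2 = 1181569 ≡ 35 (mod 1121)
4^256 ≡ 35^2 = 1225 ≡ 104 (mod 1121)
4^512 ≡ 104^2 = 10816 ≡ 727 (mod 1121)
4^1024 ≡ 727^2 = 528529 ≡ 538 (mod 1121)
1120 = 1024 + 64 + 32 in binary powers of 2.
So 4^1120 ≡ 538 · 1087 · 359 ≡ 1111 (mod 1121).
Since 1111 ≠ 1, base 4 is a Fermat witness: 1121 is composite.

1111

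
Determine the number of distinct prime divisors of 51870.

51870 = 2 · 25935
25935 = 3 · 8645
8645 = 5 · 1729
1729 = 7 · 247
247 = 13 · 19
51870 = 2 · 3 · 5 · 7 · 13 · 19, which has 6 distinct prime factors.

6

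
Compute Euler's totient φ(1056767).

Factor: 1056767 = 53 · 127 · 157.
φ(1056767) = (53−1) · (127−1) · (157−1) = 52 · 126 · 156 = 1022112.

1022112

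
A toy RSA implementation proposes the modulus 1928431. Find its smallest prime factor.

71

1928431 is odd.
Digit sum 28, not divisible by 3.
Ends in 1: not divisible by 5.
7: 1928431 = 7·275490 + 1
11: 1928431 = 11·175311 + 10
13: 1928431 = 13·148340 + 11
17: 1928431 = 17·113437 + 2
19: 1928431 = 19·101496 + 7
23: 1928431 = 23·83844 + 19
29: 1928431 = 29·66497 + 18
31: 1928431 = 31·62207 + 14
37: 1928431 = 37·52119 + 28
41: 1928431 = 41·47034 + 37
43: 1928431 = 43·44847 + 10
47: 1928431 = 47·41030 + 21
53: 1928431 = 53·36385 + 26
59: 1928431 = 59·32685 + 16
61: 1928431 = 61·31613 + 38
67: 1928431 = 67·28782 + 37
71: 1928431 = 71·27161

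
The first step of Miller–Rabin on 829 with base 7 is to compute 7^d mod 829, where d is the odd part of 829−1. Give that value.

583

829 − 1 = 828 = 2^2 · 207, so d = 207.
7^1 ≡ 7 (mod 829)
7^2 ≡ 7^2 = 49 ≡ 49 (mod 829)
7^4 ≡ 49^2 = 2401 ≡ 743 (mod 829)
7^8 ≡ 743^2 = 552049 ≡ 764 (mod 829)
7^16 ≡ 764^2 = 583696 ≡ 80 (mod 829)
7^32 ≡ 80^2 = 6400 ≡ 597 (mod 829)
7^64 ≡ 597^2 = 356409 ≡ 768 (mod 829)
7^128 ≡ 768^2 = 589824 ≡ 405 (mod 829)
207 = 128 + 64 + 8 + 4 + 2 + 1 in binary powers of 2.
So 7^207 ≡ 405 · 768 · 764 · 743 · 49 · 7 ≡ 583 (mod 829).
Squaring chain: 583 → 828; reaches −1, so base 7 does not prove 829 composite.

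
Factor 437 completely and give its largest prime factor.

23

437 = 19 · 23
23 is prime.
So 437 = 19 · 23; the largest prime factor is 23.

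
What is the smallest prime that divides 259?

7

259 is odd.
Digit sum 16, not divisible by 3.
Ends in 9: not divisible by 5.
7: 259 = 7·37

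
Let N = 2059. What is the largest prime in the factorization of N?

2059 = 29 · 71
71 is prime.
So 2059 = 29 · 71; the largest prime factor is 71.

71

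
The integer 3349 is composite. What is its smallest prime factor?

3349 is odd.
Digit sum 19, not divisible by 3.
Ends in 9: not divisible by 5.
7: 3349 = 7·478 + 3
11: 3349 = 11·304 + 5
13: 3349 = 13·257 + 8
17: 3349 = 17·197

17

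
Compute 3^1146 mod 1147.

47

3^1 ≡ 3 (mod 1147)
3^2 ≡ 3^2 = 9 ≡ 9 (mod 1147)
3^4 ≡ 9^2 = 81 ≡ 81 (mod 1147)
3^8 ≡ 81^2 = 6561 ≡ 826 (mod 1147)
3^16 ≡ 826^2 = 682276 ≡ 958 (mod 1147)
3^32 ≡ 958^2 = 917764 ≡ 164 (mod 1147)
3^64 ≡ 164^2 = 26896 ≡ 515 (mod 1147)
3^128 ≡ 515^2 = 265225 ≡ 268 (mod 1147)
3^256 ≡ 268^2 = 71824 ≡ 710 (mod 1147)
3^512 ≡ 710^2 = 504100 ≡ 567 (mod 1147)
3^1024 ≡ 567^2 = 321489 ≡ 329 (mod 1147)
1146 = 1024 + 64 + 32 + 16 + 8 + 2 in binary powers of 2.
So 3^1146 ≡ 329 · 515 · 164 · 958 · 826 · 9 ≡ 47 (mod 1147).
Since 47 ≠ 1, base 3 is a Fermat witness: 1147 is composite.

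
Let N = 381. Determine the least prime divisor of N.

3

381 is odd.
Digit sum 12, divisible by 3.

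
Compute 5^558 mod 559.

5^1 ≡ 5 (mod 559)
5^2 ≡ 5^2 = 25 ≡ 25 (mod 559)
5^4 ≡ 25^2 = 625 ≡ 66 (mod 559)
5^8 ≡ 66^2 = 4356 ≡ 443 (mod 559)
5^16 ≡ 443^2 = 196249 ≡ 40 (mod 559)
5^32 ≡ 40^2 = 1600 ≡ 482 (mod 559)
5^64 ≡ 482^2 = 232324 ≡ 339 (mod 559)
5^128 ≡ 339^2 = 114921 ≡ 326 (mod 559)
5^256 ≡ 326^2 = 106276 ≡ 66 (mod 559)
5^512 ≡ 66^2 = 4356 ≡ 443 (mod 559)
558 = 512 + 32 + 8 + 4 + 2 in binary powers of 2.
So 5^558 ≡ 443 · 482 · 443 · 66 · 25 ≡ 428 (mod 559).
Since 428 ≠ 1, base 5 is a Fermat witness: 559 is composite.

428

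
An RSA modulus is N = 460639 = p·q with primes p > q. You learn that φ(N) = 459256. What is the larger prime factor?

φ(n) = (p−1)(q−1) = n − (p+q) + 1, so p + q = 460639 − 459256 + 1 = 1384.
p and q are the roots of t² − 1384t + 460639 = 0.
Discriminant: 1384² − 4·460639 = 1915456 − 1842556 = 72900; √72900 = 270.
q = (1384 − 270)/2 = 557, p = (1384 + 270)/2 = 827.
Check: 557 · 827 = 460639.

827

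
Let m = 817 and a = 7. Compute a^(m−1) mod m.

7^1 ≡ 7 (mod 817)
7^2 ≡ 7^2 = 49 ≡ 49 (mod 817)
7^4 ≡ 49^2 = 2401 ≡ 767 (mod 817)
7^8 ≡ 767^2 = 588289 ≡ 49 (mod 817)
7^16 ≡ 49^2 = 2401 ≡ 767 (mod 817)
7^32 ≡ 767^2 = 588289 ≡ 49 (mod 817)
7^64 ≡ 49^2 = 2401 ≡ 767 (mod 817)
7^128 ≡ 767^2 = 588289 ≡ 49 (mod 817)
7^256 ≡ 49^2 = 2401 ≡ 767 (mod 817)
7^512 ≡ 767^2 = 588289 ≡ 49 (mod 817)
816 = 512 + 256 + 32 + 16 in binary powers of 2.
So 7^816 ≡ 49 · 767 · 49 · 767 ≡ 1 (mod 817).
Since the result is 1, base 7 gives no evidence that 817 is composite.

1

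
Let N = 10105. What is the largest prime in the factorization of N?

10105 = 5 · 2021
2021 = 43 · 47
47 is prime.
So 10105 = 5 · 43 · 47; the largest prime factor is 47.

47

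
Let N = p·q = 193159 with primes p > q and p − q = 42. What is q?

Since p = q + 42, we have 193159 = q(q + 42), so q² + 42q − 193159 = 0.
Discriminant: 42² + 4·193159 = 1764 + 772636 = 774400; √774400 = 880.
q = (−42 + 880)/2 = 419, and p = q + 42 = 461.
Check: 419 · 461 = 193159.

419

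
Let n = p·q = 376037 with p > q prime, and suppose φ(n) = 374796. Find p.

719

φ(n) = (p−1)(q−1) = n − (p+q) + 1, so p + q = 376037 − 374796 + 1 = 1242.
p and q are the roots of t² − 1242t + 376037 = 0.
Discriminant: 1242² − 4·376037 = 1542564 − 1504148 = 38416; √38416 = 196.
q = (1242 − 196)/2 = 523, p = (1242 + 196)/2 = 719.
Check: 523 · 719 = 376037.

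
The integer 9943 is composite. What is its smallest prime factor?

9943 is odd.
Digit sum 25, not divisible by 3.
Ends in 3: not divisible by 5.
7: 9943 = 7·1420 + 3
11: 9943 = 11·903 + 10
13: 9943 = 13·764 + 11
17: 9943 = 17·584 + 15
19: 9943 = 19·523 + 6
23: 9943 = 23·432 + 7
29: 9943 = 29·342 + 25
31: 9943 = 31·320 + 23
37: 9943 = 37·268 + 27
41: 9943 = 41·242 + 21
43: 9943 = 43·231 + 10
47: 9943 = 47·211 + 26
53: 9943 = 53·187 + 32
59: 9943 = 59·168 + 31
61: 9943 = 61·163

61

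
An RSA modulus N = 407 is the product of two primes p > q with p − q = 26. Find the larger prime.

Since p = q + 26, we have 407 = q(q + 26), so q² + 26q − 407 = 0.
Discriminant: 26² + 4·407 = 676 + 1628 = 2304; √2304 = 48.
q = (−26 + 48)/2 = 11, and p = q + 26 = 37.
Check: 11 · 37 = 407.

37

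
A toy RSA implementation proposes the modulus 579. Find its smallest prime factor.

579 is odd.
Digit sum 21, divisible by 3.

3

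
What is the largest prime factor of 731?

43

731 = 17 · 43
43 is prime.
So 731 = 17 · 43; the largest prime factor is 43.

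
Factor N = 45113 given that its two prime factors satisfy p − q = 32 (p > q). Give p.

Since p = q + 32, we have 45113 = q(q + 32), so q² + 32q − 45113 = 0.
Discriminant: 32² + 4·45113 = 1024 + 180452 = 181476; √181476 = 426.
q = (−32 + 426)/2 = 197, and p = q + 32 = 229.
Check: 197 · 229 = 45113.

229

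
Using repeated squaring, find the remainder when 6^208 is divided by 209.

158

6^1 ≡ 6 (mod 209)
6^2 ≡ 6^2 = 36 ≡ 36 (mod 209)
6^4 ≡ 36^2 = 1296 ≡ 42 (mod 209)
6^8 ≡ 42^2 = 1764 ≡ 92 (mod 209)
6^16 ≡ 92^2 = 8464 ≡ 104 (mod 209)
6^32 ≡ 104^2 = 10816 ≡ 157 (mod 209)
6^64 ≡ 157^2 = 24649 ≡ 196 (mod 209)
6^128 ≡ 196^2 = 38416 ≡ 169 (mod 209)
208 = 128 + 64 + 16 in binary powers of 2.
So 6^208 ≡ 169 · 196 · 104 ≡ 158 (mod 209).
Since 158 ≠ 1, base 6 is a Fermat witness: 209 is composite.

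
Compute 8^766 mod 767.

285

8^1 ≡ 8 (mod 767)
8^2 ≡ 8^2 = 64 ≡ 64 (mod 767)
8^4 ≡ 64^2 = 4096 ≡ 261 (mod 767)
8^8 ≡ 261^2 = 68121 ≡ 625 (mod 767)
8^16 ≡ 625^2 = 390625 ≡ 222 (mod 767)
8^32 ≡ 222^2 = 49284 ≡ 196 (mod 767)
8^64 ≡ 196^2 = 38416 ≡ 66 (mod 767)
8^128 ≡ 66^2 = 4356 ≡ 521 (mod 767)
8^256 ≡ 521^2 = 271441 ≡ 690 (mod 767)
8^512 ≡ 690^2 = 476100 ≡ 560 (mod 767)
766 = 512 + 128 + 64 + 32 + 16 + 8 + 4 + 2 in binary powers of 2.
So 8^766 ≡ 560 · 521 · 66 · 196 · 222 · 625 · 261 · 64 ≡ 285 (mod 767).
Since 285 ≠ 1, base 8 is a Fermat witness: 767 is composite.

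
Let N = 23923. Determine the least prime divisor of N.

23923 is odd.
Digit sum 19, not divisible by 3.
Ends in 3: not divisible by 5.
7: 23923 = 7·3417 + 4
11: 23923 = 11·2174 + 9
13: 23923 = 13·1840 + 3
17: 23923 = 17·1407 + 4
19: 23923 = 19·1259 + 2
23: 23923 = 23·1040 + 3
29: 23923 = 29·824 + 27
31: 23923 = 31·771 + 22
37: 23923 = 37·646 + 21
41: 23923 = 41·583 + 20
43: 23923 = 43·556 + 15
47: 23923 = 47·509

47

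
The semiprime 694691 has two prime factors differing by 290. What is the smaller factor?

701

Since p = q + 290, we have 694691 = q(q + 290), so q² + 290q − 694691 = 0.
Discriminant: 290² + 4·694691 = 84100 + 2778764 = 2862864; √2862864 = 1692.
q = (−290 + 1692)/2 = 701, and p = q + 290 = 991.
Check: 701 · 991 = 694691.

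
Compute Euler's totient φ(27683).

Factor: 27683 = 19 · 31 · 47.
φ(27683) = (19−1) · (31−1) · (47−1) = 18 · 30 · 46 = 24840.

24840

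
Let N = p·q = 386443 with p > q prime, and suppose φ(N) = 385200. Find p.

643

φ(n) = (p−1)(q−1) = n − (p+q) + 1, so p + q = 386443 − 385200 + 1 = 1244.
p and q are the roots of t² − 1244t + 386443 = 0.
Discriminant: 1244² − 4·386443 = 1547536 − 1545772 = 1764; √1764 = 42.
q = (1244 − 42)/2 = 601, p = (1244 + 42)/2 = 643.
Check: 601 · 643 = 386443.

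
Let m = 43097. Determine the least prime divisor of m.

71

43097 is odd.
Digit sum 23, not divisible by 3.
Ends in 7: not divisible by 5.
7: 43097 = 7·6156 + 5
11: 43097 = 11·3917 + 10
13: 43097 = 13·3315 + 2
17: 43097 = 17·2535 + 2
19: 43097 = 19·2268 + 5
23: 43097 = 23·1873 + 18
29: 43097 = 29·1486 + 3
31: 43097 = 31·1390 + 7
37: 43097 = 37·1164 + 29
41: 43097 = 41·1051 + 6
43: 43097 = 43·1002 + 11
47: 43097 = 47·916 + 45
53: 43097 = 53·813 + 8
59: 43097 = 59·730 + 27
61: 43097 = 61·706 + 31
67: 43097 = 67·643 + 16
71: 43097 = 71·607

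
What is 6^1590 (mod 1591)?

517

6^1 ≡ 6 (mod 1591)
6^2 ≡ 6^2 = 36 ≡ 36 (mod 1591)
6^4 ≡ 36^2 = 1296 ≡ 1296 (mod 1591)
6^8 ≡ 1296^2 = 1679616 ≡ 1111 (mod 1591)
6^16 ≡ 1111^2 = 1234321 ≡ 1296 (mod 1591)
6^32 ≡ 1296^2 = 1679616 ≡ 1111 (mod 1591)
6^64 ≡ 1111^2 = 1234321 ≡ 1296 (mod 1591)
6^128 ≡ 1296^2 = 1679616 ≡ 1111 (mod 1591)
6^256 ≡ 1111^2 = 1234321 ≡ 1296 (mod 1591)
6^512 ≡ 1296^2 = 1679616 ≡ 1111 (mod 1591)
6^1024 ≡ 1111^2 = 1234321 ≡ 1296 (mod 1591)
1590 = 1024 + 512 + 32 + 16 + 4 + 2 in binary powers of 2.
So 6^1590 ≡ 1296 · 1111 · 1111 · 1296 · 1296 · 36 ≡ 517 (mod 1591).
Since 517 ≠ 1, base 6 is a Fermat witness: 1591 is composite.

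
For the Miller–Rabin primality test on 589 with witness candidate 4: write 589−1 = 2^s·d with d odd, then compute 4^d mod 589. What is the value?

589 − 1 = 588 = 2^2 · 147, so d = 147.
4^1 ≡ 4 (mod 589)
4^2 ≡ 4^2 = 16 ≡ 16 (mod 589)
4^4 ≡ 16^2 = 256 ≡ 256 (mod 589)
4^8 ≡ 256^2 = 65536 ≡ 157 (mod 589)
4^16 ≡ 157^2 = 24649 ≡ 500 (mod 589)
4^32 ≡ 500^2 = 250000 ≡ 264 (mod 589)
4^64 ≡ 264^2 = 69696 ≡ 194 (mod 589)
4^128 ≡ 194^2 = 37636 ≡ 529 (mod 589)
147 = 128 + 16 + 2 + 1 in binary powers of 2.
So 4^147 ≡ 529 · 500 · 16 · 4 ≡ 140 (mod 589).
Squaring chain: 140 → 163; never reaches −1, so base 4 is a Miller–Rabin witness that 589 is composite.

140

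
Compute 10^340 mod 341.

67

10^1 ≡ 10 (mod 341)
10^2 ≡ 10^2 = 100 ≡ 100 (mod 341)
10^4 ≡ 100^2 = 10000 ≡ 111 (mod 341)
10^8 ≡ 111^2 = 12321 ≡ 45 (mod 341)
10^16 ≡ 45^2 = 2025 ≡ 320 (mod 341)
10^32 ≡ 320^2 = 102400 ≡ 100 (mod 341)
10^64 ≡ 100^2 = 10000 ≡ 111 (mod 341)
10^128 ≡ 111^2 = 12321 ≡ 45 (mod 341)
10^256 ≡ 45^2 = 2025 ≡ 320 (mod 341)
340 = 256 + 64 + 16 + 4 in binary powers of 2.
So 10^340 ≡ 320 · 111 · 320 · 111 ≡ 67 (mod 341).
Since 67 ≠ 1, base 10 is a Fermat witness: 341 is composite.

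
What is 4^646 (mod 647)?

4^1 ≡ 4 (mod 647)
4^2 ≡ 4^2 = 16 ≡ 16 (mod 647)
4^4 ≡ 16^2 = 256 ≡ 256 (mod 647)
4^8 ≡ 256^2 = 65536 ≡ 189 (mod 647)
4^16 ≡ 189^2 = 35721 ≡ 136 (mod 647)
4^32 ≡ 136^2 = 18496 ≡ 380 (mod 647)
4^64 ≡ 380^2 = 144400 ≡ 119 (mod 647)
4^128 ≡ 119^2 = 14161 ≡ 574 (mod 647)
4^256 ≡ 574^2 = 329476 ≡ 153 (mod 647)
4^512 ≡ 153^2 = 23409 ≡ 117 (mod 647)
646 = 512 + 128 + 4 + 2 in binary powers of 2.
So 4^646 ≡ 117 · 574 · 256 · 16 ≡ 1 (mod 647).
Since the result is 1, base 4 gives no evidence that 647 is composite.

1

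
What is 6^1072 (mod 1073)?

371

6^1 ≡ 6 (mod 1073)
6^2 ≡ 6^2 = 36 ≡ 36 (mod 1073)
6^4 ≡ 36^2 = 1296 ≡ 223 (mod 1073)
6^8 ≡ 223^2 = 49729 ≡ 371 (mod 1073)
6^16 ≡ 371^2 = 137641 ≡ 297 (mod 1073)
6^32 ≡ 297^2 = 88209 ≡ 223 (mod 1073)
6^64 ≡ 223^2 = 49729 ≡ 371 (mod 1073)
6^128 ≡ 371^2 = 137641 ≡ 297 (mod 1073)
6^256 ≡ 297^2 = 88209 ≡ 223 (mod 1073)
6^512 ≡ 223^2 = 49729 ≡ 371 (mod 1073)
6^1024 ≡ 371^2 = 137641 ≡ 297 (mod 1073)
1072 = 1024 + 32 + 16 in binary powers of 2.
So 6^1072 ≡ 297 · 223 · 297 ≡ 371 (mod 1073).
Since 371 ≠ 1, base 6 is a Fermat witness: 1073 is composite.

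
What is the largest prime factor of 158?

158 = 2 · 79
79 is prime.
So 158 = 2 · 79; the largest prime factor is 79.

79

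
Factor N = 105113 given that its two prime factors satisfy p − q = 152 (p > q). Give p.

409

Since p = q + 152, we have 105113 = q(q + 152), so q² + 152q − 105113 = 0.
Discriminant: 152² + 4·105113 = 23104 + 420452 = 443556; √443556 = 666.
q = (−152 + 666)/2 = 257, and p = q + 152 = 409.
Check: 257 · 409 = 105113.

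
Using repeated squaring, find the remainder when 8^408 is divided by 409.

8^1 ≡ 8 (mod 409)
8^2 ≡ 8^2 = 64 ≡ 64 (mod 409)
8^4 ≡ 64^2 = 4096 ≡ 6 (mod 409)
8^8 ≡ 6^2 = 36 ≡ 36 (mod 409)
8^16 ≡ 36^2 = 1296 ≡ 69 (mod 409)
8^32 ≡ 69^2 = 4761 ≡ 262 (mod 409)
8^64 ≡ 262^2 = 68644 ≡ 341 (mod 409)
8^128 ≡ 341^2 = 116281 ≡ 125 (mod 409)
8^256 ≡ 125^2 = 15625 ≡ 83 (mod 409)
408 = 256 + 128 + 16 + 8 in binary powers of 2.
So 8^408 ≡ 83 · 125 · 69 · 36 ≡ 1 (mod 409).
Since the result is 1, base 8 gives no evidence that 409 is composite.

1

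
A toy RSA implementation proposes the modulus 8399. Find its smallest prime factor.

8399 is odd.
Digit sum 29, not divisible by 3.
Ends in 9: not divisible by 5.
7: 8399 = 7·1199 + 6
11: 8399 = 11·763 + 6
13: 8399 = 13·646 + 1
17: 8399 = 17·494 + 1
19: 8399 = 19·442 + 1
23: 8399 = 23·365 + 4
29: 8399 = 29·289 + 18
31: 8399 = 31·270 + 29
37: 8399 = 37·227

37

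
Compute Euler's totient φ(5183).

Factor: 5183 = 71 · 73.
φ(5183) = (71−1) · (73−1) = 70 · 72 = 5040.

5040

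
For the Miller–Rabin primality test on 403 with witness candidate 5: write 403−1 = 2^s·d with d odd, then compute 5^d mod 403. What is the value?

187

403 − 1 = 402 = 2^1 · 201, so d = 201.
5^1 ≡ 5 (mod 403)
5^2 ≡ 5^2 = 25 ≡ 25 (mod 403)
5^4 ≡ 25^2 = 625 ≡ 222 (mod 403)
5^8 ≡ 222^2 = 49284 ≡ 118 (mod 403)
5^16 ≡ 118^2 = 13924 ≡ 222 (mod 403)
5^32 ≡ 222^2 = 49284 ≡ 118 (mod 403)
5^64 ≡ 118^2 = 13924 ≡ 222 (mod 403)
5^128 ≡ 222^2 = 49284 ≡ 118 (mod 403)
201 = 128 + 64 + 8 + 1 in binary powers of 2.
So 5^201 ≡ 118 · 222 · 118 · 5 ≡ 187 (mod 403).
Squaring chain: 187; never reaches −1, so base 5 is a Miller–Rabin witness that 403 is composite.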